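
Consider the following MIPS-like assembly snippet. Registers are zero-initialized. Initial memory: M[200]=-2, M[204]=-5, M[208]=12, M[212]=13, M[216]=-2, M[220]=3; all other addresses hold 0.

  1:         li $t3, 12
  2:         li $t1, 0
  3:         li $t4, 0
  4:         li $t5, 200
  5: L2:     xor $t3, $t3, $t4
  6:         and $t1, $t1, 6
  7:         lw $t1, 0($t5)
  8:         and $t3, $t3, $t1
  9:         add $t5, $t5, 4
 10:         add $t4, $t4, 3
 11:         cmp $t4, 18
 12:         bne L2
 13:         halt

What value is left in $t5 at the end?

224

$t3=12
$t1=0
$t4=0
$t5=200
$t3=12^0=12
$t1=0&6=0
$t1=M[200]=-2
$t3=12&(-2)=12
$t5=200+4=204
$t4=0+3=3
cmp $t4, 18  (cmp 3,18)
bne L2: taken
$t3=12^3=15
$t1=(-2)&6=6
$t1=M[204]=-5
$t3=15&(-5)=11
$t5=204+4=208
$t4=3+3=6
cmp $t4, 18  (cmp 6,18)
bne L2: taken
$t3=11^6=13
$t1=(-5)&6=2
$t1=M[208]=12
$t3=13&12=12
$t5=208+4=212
$t4=6+3=9
cmp $t4, 18  (cmp 9,18)
bne L2: taken
$t3=12^9=5
$t1=12&6=4
$t1=M[212]=13
$t3=5&13=5
$t5=212+4=216
$t4=9+3=12
cmp $t4, 18  (cmp 12,18)
bne L2: taken
$t3=5^12=9
$t1=13&6=4
$t1=M[216]=-2
$t3=9&(-2)=8
$t5=216+4=220
$t4=12+3=15
cmp $t4, 18  (cmp 15,18)
bne L2: taken
$t3=8^15=7
$t1=(-2)&6=6
$t1=M[220]=3
$t3=7&3=3
$t5=220+4=224
$t4=15+3=18
cmp $t4, 18  (cmp 18,18)
bne L2: not taken
halt.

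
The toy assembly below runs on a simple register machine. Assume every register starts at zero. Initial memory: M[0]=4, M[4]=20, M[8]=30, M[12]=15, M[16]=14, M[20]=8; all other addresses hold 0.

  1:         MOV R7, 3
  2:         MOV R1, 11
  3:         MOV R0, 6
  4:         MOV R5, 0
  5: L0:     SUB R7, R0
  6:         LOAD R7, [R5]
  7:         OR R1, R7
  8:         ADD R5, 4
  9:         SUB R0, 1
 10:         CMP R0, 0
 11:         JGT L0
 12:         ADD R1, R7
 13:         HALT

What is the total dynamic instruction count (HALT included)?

R7=3
R1=11
R0=6
R5=0
R7=3-6=-3
R7=M[0]=4
R1=11|4=15
R5=0+4=4
R0=6-1=5
CMP R0, 0  (cmp 5,0)
JGT L0: taken
R7=4-5=-1
R7=M[4]=20
R1=15|20=31
R5=4+4=8
R0=5-1=4
CMP R0, 0  (cmp 4,0)
JGT L0: taken
R7=20-4=16
R7=M[8]=30
R1=31|30=31
R5=8+4=12
R0=4-1=3
CMP R0, 0  (cmp 3,0)
JGT L0: taken
R7=30-3=27
R7=M[12]=15
R1=31|15=31
R5=12+4=16
R0=3-1=2
CMP R0, 0  (cmp 2,0)
JGT L0: taken
R7=15-2=13
R7=M[16]=14
R1=31|14=31
R5=16+4=20
R0=2-1=1
CMP R0, 0  (cmp 1,0)
JGT L0: taken
R7=14-1=13
R7=M[20]=8
R1=31|8=31
R5=20+4=24
R0=1-1=0
CMP R0, 0  (cmp 0,0)
JGT L0: not taken
R1=31+8=39
halt.
Total executed instructions: 48.

48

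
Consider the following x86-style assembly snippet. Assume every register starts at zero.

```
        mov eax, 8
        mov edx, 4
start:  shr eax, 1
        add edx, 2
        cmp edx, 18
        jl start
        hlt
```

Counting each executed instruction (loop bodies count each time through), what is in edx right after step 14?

10

after mov eax, 8: eax=8
after mov edx, 4: edx=4
after shr eax, 1: eax=8>>1=4
after add edx, 2: edx=4+2=6
cmp edx, 18  (cmp 6,18)
jl start: taken
after shr eax, 1: eax=4>>1=2
after add edx, 2: edx=6+2=8
cmp edx, 18  (cmp 8,18)
jl start: taken
after shr eax, 1: eax=2>>1=1
after add edx, 2: edx=8+2=10
cmp edx, 18  (cmp 10,18)
jl start: taken
After step 14: edx = 10.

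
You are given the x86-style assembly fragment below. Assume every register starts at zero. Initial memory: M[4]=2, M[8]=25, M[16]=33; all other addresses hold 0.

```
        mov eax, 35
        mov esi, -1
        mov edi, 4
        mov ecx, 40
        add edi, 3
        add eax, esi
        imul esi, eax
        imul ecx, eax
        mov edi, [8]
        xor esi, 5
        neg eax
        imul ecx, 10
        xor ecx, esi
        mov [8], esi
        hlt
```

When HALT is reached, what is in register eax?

mov eax, 35 → eax=35
mov esi, -1 → esi=-1
mov edi, 4 → edi=4
mov ecx, 40 → ecx=40
add edi, 3 → edi=4+3=7
add eax, esi → eax=35+(-1)=34
imul esi, eax → esi=(-1)*34=-34
imul ecx, eax → ecx=40*34=1360
mov edi, [8] → edi=M[8]=25
xor esi, 5 → esi=(-34)^5=-37
neg eax → eax=-(34)=-34
imul ecx, 10 → ecx=1360*10=13600
xor ecx, esi → ecx=13600^(-37)=-13573
mov [8], esi → M[8]=-37
halt.

-34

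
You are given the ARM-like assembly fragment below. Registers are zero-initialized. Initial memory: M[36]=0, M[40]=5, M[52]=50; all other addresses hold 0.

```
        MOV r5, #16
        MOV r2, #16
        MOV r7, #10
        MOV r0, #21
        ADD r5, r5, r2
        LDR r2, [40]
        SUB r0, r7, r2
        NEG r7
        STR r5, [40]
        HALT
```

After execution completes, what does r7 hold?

-10

MOV r5, #16 → r5=16
MOV r2, #16 → r2=16
MOV r7, #10 → r7=10
MOV r0, #21 → r0=21
ADD r5, r5, r2 → r5=16+16=32
LDR r2, [40] → r2=M[40]=5
SUB r0, r7, r2 → r0=10-5=5
NEG r7 → r7=-(10)=-10
STR r5, [40] → M[40]=32
halt.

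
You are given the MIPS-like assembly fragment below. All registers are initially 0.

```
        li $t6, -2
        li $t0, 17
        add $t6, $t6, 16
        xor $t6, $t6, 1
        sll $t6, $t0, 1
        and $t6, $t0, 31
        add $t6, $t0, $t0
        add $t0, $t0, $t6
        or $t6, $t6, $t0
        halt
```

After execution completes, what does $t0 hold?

$t6=-2
$t0=17
$t6=(-2)+16=14
$t6=14^1=15
$t6=17<<1=34
$t6=17&31=17
$t6=17+17=34
$t0=17+34=51
$t6=34|51=51
halt.

51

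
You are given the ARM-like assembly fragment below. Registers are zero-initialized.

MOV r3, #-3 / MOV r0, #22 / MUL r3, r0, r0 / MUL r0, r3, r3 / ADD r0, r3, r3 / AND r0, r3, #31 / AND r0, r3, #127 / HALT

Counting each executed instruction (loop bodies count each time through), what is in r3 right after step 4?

r3=-3
r0=22
r3=22*22=484
r0=484*484=234256
After step 4: r3 = 484.

484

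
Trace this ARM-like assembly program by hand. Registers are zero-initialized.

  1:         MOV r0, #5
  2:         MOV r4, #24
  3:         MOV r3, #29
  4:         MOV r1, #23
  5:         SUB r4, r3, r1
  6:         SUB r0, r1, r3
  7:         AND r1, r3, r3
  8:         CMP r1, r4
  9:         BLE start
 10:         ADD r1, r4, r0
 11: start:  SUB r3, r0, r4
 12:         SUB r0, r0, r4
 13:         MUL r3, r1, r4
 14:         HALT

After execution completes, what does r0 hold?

after MOV r0, #5: r0=5
after MOV r4, #24: r4=24
after MOV r3, #29: r3=29
after MOV r1, #23: r1=23
after SUB r4, r3, r1: r4=29-23=6
after SUB r0, r1, r3: r0=23-29=-6
after AND r1, r3, r3: r1=29&29=29
CMP r1, r4  (cmp 29,6)
BLE start: not taken
after ADD r1, r4, r0: r1=6+(-6)=0
after SUB r3, r0, r4: r3=(-6)-6=-12
after SUB r0, r0, r4: r0=(-6)-6=-12
after MUL r3, r1, r4: r3=0*6=0
halt.

-12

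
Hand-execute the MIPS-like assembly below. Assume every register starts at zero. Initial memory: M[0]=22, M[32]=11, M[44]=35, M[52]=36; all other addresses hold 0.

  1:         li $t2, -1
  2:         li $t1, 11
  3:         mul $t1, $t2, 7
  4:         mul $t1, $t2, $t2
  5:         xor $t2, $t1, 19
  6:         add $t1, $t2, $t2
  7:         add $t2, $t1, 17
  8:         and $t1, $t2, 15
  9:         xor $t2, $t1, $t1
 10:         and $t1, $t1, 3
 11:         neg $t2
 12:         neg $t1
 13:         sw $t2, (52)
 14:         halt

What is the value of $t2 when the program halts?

$t2=-1
$t1=11
$t1=(-1)*7=-7
$t1=(-1)*(-1)=1
$t2=1^19=18
$t1=18+18=36
$t2=36+17=53
$t1=53&15=5
$t2=5^5=0
$t1=5&3=1
$t2=-(0)=0
$t1=-(1)=-1
sw $t2, (52) → M[52]=0
halt.

0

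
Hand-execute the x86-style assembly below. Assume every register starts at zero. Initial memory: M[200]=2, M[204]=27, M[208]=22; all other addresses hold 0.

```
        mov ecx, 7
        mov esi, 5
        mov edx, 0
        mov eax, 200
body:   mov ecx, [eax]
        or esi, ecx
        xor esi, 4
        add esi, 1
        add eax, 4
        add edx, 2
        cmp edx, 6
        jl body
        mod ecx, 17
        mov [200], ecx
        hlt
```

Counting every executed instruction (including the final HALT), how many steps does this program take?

ecx=7
esi=5
edx=0
eax=200
ecx=M[200]=2
esi=5|2=7
esi=7^4=3
esi=3+1=4
eax=200+4=204
edx=0+2=2
cmp edx, 6  (cmp 2,6)
jl body: taken
ecx=M[204]=27
esi=4|27=31
esi=31^4=27
esi=27+1=28
eax=204+4=208
edx=2+2=4
cmp edx, 6  (cmp 4,6)
jl body: taken
ecx=M[208]=22
esi=28|22=30
esi=30^4=26
esi=26+1=27
eax=208+4=212
edx=4+2=6
cmp edx, 6  (cmp 6,6)
jl body: not taken
ecx=22%17=5
mov [200], ecx → M[200]=5
halt.
Total executed instructions: 31.

31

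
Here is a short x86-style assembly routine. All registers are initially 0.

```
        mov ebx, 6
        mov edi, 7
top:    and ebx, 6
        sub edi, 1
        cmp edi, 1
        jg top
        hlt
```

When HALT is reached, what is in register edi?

1

after mov ebx, 6: ebx=6
after mov edi, 7: edi=7
after and ebx, 6: ebx=6&6=6
after sub edi, 1: edi=7-1=6
cmp edi, 1  (cmp 6,1)
jg top: taken
after and ebx, 6: ebx=6&6=6
after sub edi, 1: edi=6-1=5
cmp edi, 1  (cmp 5,1)
jg top: taken
after and ebx, 6: ebx=6&6=6
after sub edi, 1: edi=5-1=4
cmp edi, 1  (cmp 4,1)
jg top: taken
after and ebx, 6: ebx=6&6=6
after sub edi, 1: edi=4-1=3
cmp edi, 1  (cmp 3,1)
jg top: taken
after and ebx, 6: ebx=6&6=6
after sub edi, 1: edi=3-1=2
cmp edi, 1  (cmp 2,1)
jg top: taken
after and ebx, 6: ebx=6&6=6
after sub edi, 1: edi=2-1=1
cmp edi, 1  (cmp 1,1)
jg top: not taken
halt.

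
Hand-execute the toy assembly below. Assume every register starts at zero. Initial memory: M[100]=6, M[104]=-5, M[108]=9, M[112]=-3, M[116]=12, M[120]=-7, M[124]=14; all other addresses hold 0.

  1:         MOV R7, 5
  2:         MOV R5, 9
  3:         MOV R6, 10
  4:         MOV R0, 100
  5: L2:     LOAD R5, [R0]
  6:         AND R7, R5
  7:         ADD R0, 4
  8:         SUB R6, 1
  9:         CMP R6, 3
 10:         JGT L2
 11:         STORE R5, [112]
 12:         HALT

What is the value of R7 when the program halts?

0

R7=5
R5=9
R6=10
R0=100
R5=M[100]=6
R7=5&6=4
R0=100+4=104
R6=10-1=9
CMP R6, 3  (cmp 9,3)
JGT L2: taken
R5=M[104]=-5
R7=4&(-5)=0
R0=104+4=108
R6=9-1=8
CMP R6, 3  (cmp 8,3)
JGT L2: taken
R5=M[108]=9
R7=0&9=0
R0=108+4=112
R6=8-1=7
CMP R6, 3  (cmp 7,3)
JGT L2: taken
R5=M[112]=-3
R7=0&(-3)=0
R0=112+4=116
R6=7-1=6
CMP R6, 3  (cmp 6,3)
JGT L2: taken
R5=M[116]=12
R7=0&12=0
R0=116+4=120
R6=6-1=5
CMP R6, 3  (cmp 5,3)
JGT L2: taken
R5=M[120]=-7
R7=0&(-7)=0
R0=120+4=124
R6=5-1=4
CMP R6, 3  (cmp 4,3)
JGT L2: taken
R5=M[124]=14
R7=0&14=0
R0=124+4=128
R6=4-1=3
CMP R6, 3  (cmp 3,3)
JGT L2: not taken
STORE R5, [112] → M[112]=14
halt.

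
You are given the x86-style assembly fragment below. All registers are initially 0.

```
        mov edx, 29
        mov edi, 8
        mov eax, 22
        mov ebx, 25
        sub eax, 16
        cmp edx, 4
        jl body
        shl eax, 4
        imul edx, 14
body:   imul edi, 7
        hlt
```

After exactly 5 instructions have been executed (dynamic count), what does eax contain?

6

mov edx, 29 → edx=29
mov edi, 8 → edi=8
mov eax, 22 → eax=22
mov ebx, 25 → ebx=25
sub eax, 16 → eax=22-16=6
After step 5: eax = 6.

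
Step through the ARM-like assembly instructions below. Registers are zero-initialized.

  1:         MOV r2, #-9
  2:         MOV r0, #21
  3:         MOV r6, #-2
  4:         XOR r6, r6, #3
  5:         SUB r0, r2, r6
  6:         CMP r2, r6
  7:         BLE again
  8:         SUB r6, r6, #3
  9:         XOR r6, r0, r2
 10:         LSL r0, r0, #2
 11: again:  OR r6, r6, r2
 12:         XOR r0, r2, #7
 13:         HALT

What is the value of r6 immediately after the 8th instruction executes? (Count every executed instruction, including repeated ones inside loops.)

after MOV r2, #-9: r2=-9
after MOV r0, #21: r0=21
after MOV r6, #-2: r6=-2
after XOR r6, r6, #3: r6=(-2)^3=-3
after SUB r0, r2, r6: r0=(-9)-(-3)=-6
CMP r2, r6  (cmp -9,-3)
BLE again: taken
after OR r6, r6, r2: r6=(-3)|(-9)=-1
After step 8: r6 = -1.

-1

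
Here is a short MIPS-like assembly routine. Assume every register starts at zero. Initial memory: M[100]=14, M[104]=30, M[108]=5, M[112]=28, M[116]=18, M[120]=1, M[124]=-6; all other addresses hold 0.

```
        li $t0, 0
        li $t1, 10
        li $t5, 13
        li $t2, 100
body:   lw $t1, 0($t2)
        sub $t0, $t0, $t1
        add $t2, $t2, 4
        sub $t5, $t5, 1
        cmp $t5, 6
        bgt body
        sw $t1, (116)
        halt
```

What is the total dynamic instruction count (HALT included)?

48

li $t0, 0 → $t0=0
li $t1, 10 → $t1=10
li $t5, 13 → $t5=13
li $t2, 100 → $t2=100
lw $t1, 0($t2) → $t1=M[100]=14
sub $t0, $t0, $t1 → $t0=0-14=-14
add $t2, $t2, 4 → $t2=100+4=104
sub $t5, $t5, 1 → $t5=13-1=12
cmp $t5, 6  (cmp 12,6)
bgt body: taken
lw $t1, 0($t2) → $t1=M[104]=30
sub $t0, $t0, $t1 → $t0=(-14)-30=-44
add $t2, $t2, 4 → $t2=104+4=108
sub $t5, $t5, 1 → $t5=12-1=11
cmp $t5, 6  (cmp 11,6)
bgt body: taken
lw $t1, 0($t2) → $t1=M[108]=5
sub $t0, $t0, $t1 → $t0=(-44)-5=-49
add $t2, $t2, 4 → $t2=108+4=112
sub $t5, $t5, 1 → $t5=11-1=10
cmp $t5, 6  (cmp 10,6)
bgt body: taken
lw $t1, 0($t2) → $t1=M[112]=28
sub $t0, $t0, $t1 → $t0=(-49)-28=-77
add $t2, $t2, 4 → $t2=112+4=116
sub $t5, $t5, 1 → $t5=10-1=9
cmp $t5, 6  (cmp 9,6)
bgt body: taken
lw $t1, 0($t2) → $t1=M[116]=18
sub $t0, $t0, $t1 → $t0=(-77)-18=-95
add $t2, $t2, 4 → $t2=116+4=120
sub $t5, $t5, 1 → $t5=9-1=8
cmp $t5, 6  (cmp 8,6)
bgt body: taken
lw $t1, 0($t2) → $t1=M[120]=1
sub $t0, $t0, $t1 → $t0=(-95)-1=-96
add $t2, $t2, 4 → $t2=120+4=124
sub $t5, $t5, 1 → $t5=8-1=7
cmp $t5, 6  (cmp 7,6)
bgt body: taken
lw $t1, 0($t2) → $t1=M[124]=-6
sub $t0, $t0, $t1 → $t0=(-96)-(-6)=-90
add $t2, $t2, 4 → $t2=124+4=128
sub $t5, $t5, 1 → $t5=7-1=6
cmp $t5, 6  (cmp 6,6)
bgt body: not taken
sw $t1, (116) → M[116]=-6
halt.
Total executed instructions: 48.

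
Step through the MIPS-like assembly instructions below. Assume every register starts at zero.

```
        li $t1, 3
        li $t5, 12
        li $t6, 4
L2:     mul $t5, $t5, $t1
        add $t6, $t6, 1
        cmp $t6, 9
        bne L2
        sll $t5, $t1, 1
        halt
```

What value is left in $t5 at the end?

6

li $t1, 3 → $t1=3
li $t5, 12 → $t5=12
li $t6, 4 → $t6=4
mul $t5, $t5, $t1 → $t5=12*3=36
add $t6, $t6, 1 → $t6=4+1=5
cmp $t6, 9  (cmp 5,9)
bne L2: taken
mul $t5, $t5, $t1 → $t5=36*3=108
add $t6, $t6, 1 → $t6=5+1=6
cmp $t6, 9  (cmp 6,9)
bne L2: taken
mul $t5, $t5, $t1 → $t5=108*3=324
add $t6, $t6, 1 → $t6=6+1=7
cmp $t6, 9  (cmp 7,9)
bne L2: taken
mul $t5, $t5, $t1 → $t5=324*3=972
add $t6, $t6, 1 → $t6=7+1=8
cmp $t6, 9  (cmp 8,9)
bne L2: taken
mul $t5, $t5, $t1 → $t5=972*3=2916
add $t6, $t6, 1 → $t6=8+1=9
cmp $t6, 9  (cmp 9,9)
bne L2: not taken
sll $t5, $t1, 1 → $t5=3<<1=6
halt.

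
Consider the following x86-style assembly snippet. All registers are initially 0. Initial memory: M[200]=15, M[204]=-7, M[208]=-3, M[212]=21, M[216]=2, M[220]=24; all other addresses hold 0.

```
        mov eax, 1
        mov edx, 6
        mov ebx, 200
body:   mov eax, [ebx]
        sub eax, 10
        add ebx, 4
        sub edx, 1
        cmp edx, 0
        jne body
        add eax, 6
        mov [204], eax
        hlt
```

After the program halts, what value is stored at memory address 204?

20

after mov eax, 1: eax=1
after mov edx, 6: edx=6
after mov ebx, 200: ebx=200
after mov eax, [ebx]: eax=M[200]=15
after sub eax, 10: eax=15-10=5
after add ebx, 4: ebx=200+4=204
after sub edx, 1: edx=6-1=5
cmp edx, 0  (cmp 5,0)
jne body: taken
after mov eax, [ebx]: eax=M[204]=-7
after sub eax, 10: eax=(-7)-10=-17
after add ebx, 4: ebx=204+4=208
after sub edx, 1: edx=5-1=4
cmp edx, 0  (cmp 4,0)
jne body: taken
after mov eax, [ebx]: eax=M[208]=-3
after sub eax, 10: eax=(-3)-10=-13
after add ebx, 4: ebx=208+4=212
after sub edx, 1: edx=4-1=3
cmp edx, 0  (cmp 3,0)
jne body: taken
after mov eax, [ebx]: eax=M[212]=21
after sub eax, 10: eax=21-10=11
after add ebx, 4: ebx=212+4=216
after sub edx, 1: edx=3-1=2
cmp edx, 0  (cmp 2,0)
jne body: taken
after mov eax, [ebx]: eax=M[216]=2
after sub eax, 10: eax=2-10=-8
after add ebx, 4: ebx=216+4=220
after sub edx, 1: edx=2-1=1
cmp edx, 0  (cmp 1,0)
jne body: taken
after mov eax, [ebx]: eax=M[220]=24
after sub eax, 10: eax=24-10=14
after add ebx, 4: ebx=220+4=224
after sub edx, 1: edx=1-1=0
cmp edx, 0  (cmp 0,0)
jne body: not taken
after add eax, 6: eax=14+6=20
mov [204], eax → M[204]=20
halt.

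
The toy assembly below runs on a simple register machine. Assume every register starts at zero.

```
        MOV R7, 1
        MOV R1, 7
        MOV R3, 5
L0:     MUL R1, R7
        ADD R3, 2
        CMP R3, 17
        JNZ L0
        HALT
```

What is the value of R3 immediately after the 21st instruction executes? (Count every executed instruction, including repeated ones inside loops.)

15

R7=1
R1=7
R3=5
R1=7*1=7
R3=5+2=7
CMP R3, 17  (cmp 7,17)
JNZ L0: taken
R1=7*1=7
R3=7+2=9
CMP R3, 17  (cmp 9,17)
JNZ L0: taken
R1=7*1=7
R3=9+2=11
CMP R3, 17  (cmp 11,17)
JNZ L0: taken
R1=7*1=7
R3=11+2=13
CMP R3, 17  (cmp 13,17)
JNZ L0: taken
R1=7*1=7
R3=13+2=15
After step 21: R3 = 15.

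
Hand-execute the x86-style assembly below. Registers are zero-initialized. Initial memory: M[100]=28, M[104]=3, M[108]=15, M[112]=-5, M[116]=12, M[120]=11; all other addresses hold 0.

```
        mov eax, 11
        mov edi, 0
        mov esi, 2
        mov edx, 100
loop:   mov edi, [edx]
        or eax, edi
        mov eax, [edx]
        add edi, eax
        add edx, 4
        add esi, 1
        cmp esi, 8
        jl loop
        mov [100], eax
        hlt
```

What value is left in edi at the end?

22

eax=11
edi=0
esi=2
edx=100
edi=M[100]=28
eax=11|28=31
eax=M[100]=28
edi=28+28=56
edx=100+4=104
esi=2+1=3
cmp esi, 8  (cmp 3,8)
jl loop: taken
edi=M[104]=3
eax=28|3=31
eax=M[104]=3
edi=3+3=6
edx=104+4=108
esi=3+1=4
cmp esi, 8  (cmp 4,8)
jl loop: taken
edi=M[108]=15
eax=3|15=15
eax=M[108]=15
edi=15+15=30
edx=108+4=112
esi=4+1=5
cmp esi, 8  (cmp 5,8)
jl loop: taken
edi=M[112]=-5
eax=15|(-5)=-1
eax=M[112]=-5
edi=(-5)+(-5)=-10
edx=112+4=116
esi=5+1=6
cmp esi, 8  (cmp 6,8)
jl loop: taken
edi=M[116]=12
eax=(-5)|12=-1
eax=M[116]=12
edi=12+12=24
edx=116+4=120
esi=6+1=7
cmp esi, 8  (cmp 7,8)
jl loop: taken
edi=M[120]=11
eax=12|11=15
eax=M[120]=11
edi=11+11=22
edx=120+4=124
esi=7+1=8
cmp esi, 8  (cmp 8,8)
jl loop: not taken
mov [100], eax → M[100]=11
halt.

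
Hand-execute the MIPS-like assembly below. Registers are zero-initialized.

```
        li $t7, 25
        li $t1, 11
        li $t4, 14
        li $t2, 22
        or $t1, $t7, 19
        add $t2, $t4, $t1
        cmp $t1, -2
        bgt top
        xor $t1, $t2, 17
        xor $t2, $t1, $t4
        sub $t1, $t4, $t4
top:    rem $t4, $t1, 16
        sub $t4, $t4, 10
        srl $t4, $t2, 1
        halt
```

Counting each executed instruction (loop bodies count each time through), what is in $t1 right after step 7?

27

li $t7, 25 → $t7=25
li $t1, 11 → $t1=11
li $t4, 14 → $t4=14
li $t2, 22 → $t2=22
or $t1, $t7, 19 → $t1=25|19=27
add $t2, $t4, $t1 → $t2=14+27=41
cmp $t1, -2  (cmp 27,-2)
After step 7: $t1 = 27.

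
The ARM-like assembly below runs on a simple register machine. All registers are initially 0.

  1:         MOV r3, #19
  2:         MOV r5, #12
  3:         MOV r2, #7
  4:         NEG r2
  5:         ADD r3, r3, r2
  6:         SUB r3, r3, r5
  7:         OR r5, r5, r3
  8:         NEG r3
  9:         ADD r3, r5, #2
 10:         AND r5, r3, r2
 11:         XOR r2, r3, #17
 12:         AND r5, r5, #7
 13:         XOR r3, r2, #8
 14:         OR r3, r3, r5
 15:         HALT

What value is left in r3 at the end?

r3=19
r5=12
r2=7
r2=-(7)=-7
r3=19+(-7)=12
r3=12-12=0
r5=12|0=12
r3=-(0)=0
r3=12+2=14
r5=14&(-7)=8
r2=14^17=31
r5=8&7=0
r3=31^8=23
r3=23|0=23
halt.

23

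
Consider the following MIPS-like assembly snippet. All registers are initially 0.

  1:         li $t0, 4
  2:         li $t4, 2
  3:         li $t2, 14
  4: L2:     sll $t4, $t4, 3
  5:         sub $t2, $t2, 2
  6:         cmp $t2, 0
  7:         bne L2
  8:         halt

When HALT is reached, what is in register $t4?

4194304

after li $t0, 4: $t0=4
after li $t4, 2: $t4=2
after li $t2, 14: $t2=14
after sll $t4, $t4, 3: $t4=2<<3=16
after sub $t2, $t2, 2: $t2=14-2=12
cmp $t2, 0  (cmp 12,0)
bne L2: taken
after sll $t4, $t4, 3: $t4=16<<3=128
after sub $t2, $t2, 2: $t2=12-2=10
cmp $t2, 0  (cmp 10,0)
bne L2: taken
after sll $t4, $t4, 3: $t4=128<<3=1024
after sub $t2, $t2, 2: $t2=10-2=8
cmp $t2, 0  (cmp 8,0)
bne L2: taken
after sll $t4, $t4, 3: $t4=1024<<3=8192
after sub $t2, $t2, 2: $t2=8-2=6
cmp $t2, 0  (cmp 6,0)
bne L2: taken
after sll $t4, $t4, 3: $t4=8192<<3=65536
after sub $t2, $t2, 2: $t2=6-2=4
cmp $t2, 0  (cmp 4,0)
bne L2: taken
after sll $t4, $t4, 3: $t4=65536<<3=524288
after sub $t2, $t2, 2: $t2=4-2=2
cmp $t2, 0  (cmp 2,0)
bne L2: taken
after sll $t4, $t4, 3: $t4=524288<<3=4194304
after sub $t2, $t2, 2: $t2=2-2=0
cmp $t2, 0  (cmp 0,0)
bne L2: not taken
halt.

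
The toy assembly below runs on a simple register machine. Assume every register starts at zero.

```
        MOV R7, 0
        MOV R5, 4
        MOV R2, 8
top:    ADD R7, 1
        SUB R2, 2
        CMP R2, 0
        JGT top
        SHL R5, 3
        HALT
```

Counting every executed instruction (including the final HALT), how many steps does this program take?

21

MOV R7, 0 → R7=0
MOV R5, 4 → R5=4
MOV R2, 8 → R2=8
ADD R7, 1 → R7=0+1=1
SUB R2, 2 → R2=8-2=6
CMP R2, 0  (cmp 6,0)
JGT top: taken
ADD R7, 1 → R7=1+1=2
SUB R2, 2 → R2=6-2=4
CMP R2, 0  (cmp 4,0)
JGT top: taken
ADD R7, 1 → R7=2+1=3
SUB R2, 2 → R2=4-2=2
CMP R2, 0  (cmp 2,0)
JGT top: taken
ADD R7, 1 → R7=3+1=4
SUB R2, 2 → R2=2-2=0
CMP R2, 0  (cmp 0,0)
JGT top: not taken
SHL R5, 3 → R5=4<<3=32
halt.
Total executed instructions: 21.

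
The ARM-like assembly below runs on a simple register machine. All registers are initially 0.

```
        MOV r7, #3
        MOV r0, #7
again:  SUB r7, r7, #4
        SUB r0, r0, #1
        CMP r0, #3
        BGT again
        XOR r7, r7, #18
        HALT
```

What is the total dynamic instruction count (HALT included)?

after MOV r7, #3: r7=3
after MOV r0, #7: r0=7
after SUB r7, r7, #4: r7=3-4=-1
after SUB r0, r0, #1: r0=7-1=6
CMP r0, #3  (cmp 6,3)
BGT again: taken
after SUB r7, r7, #4: r7=(-1)-4=-5
after SUB r0, r0, #1: r0=6-1=5
CMP r0, #3  (cmp 5,3)
BGT again: taken
after SUB r7, r7, #4: r7=(-5)-4=-9
after SUB r0, r0, #1: r0=5-1=4
CMP r0, #3  (cmp 4,3)
BGT again: taken
after SUB r7, r7, #4: r7=(-9)-4=-13
after SUB r0, r0, #1: r0=4-1=3
CMP r0, #3  (cmp 3,3)
BGT again: not taken
after XOR r7, r7, #18: r7=(-13)^18=-31
halt.
Total executed instructions: 20.

20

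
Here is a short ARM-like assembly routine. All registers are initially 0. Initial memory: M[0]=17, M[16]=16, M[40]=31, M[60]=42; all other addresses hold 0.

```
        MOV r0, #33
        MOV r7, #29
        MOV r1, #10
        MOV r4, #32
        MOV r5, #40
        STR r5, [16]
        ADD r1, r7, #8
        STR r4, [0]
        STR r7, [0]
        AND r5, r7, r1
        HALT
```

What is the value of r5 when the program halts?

after MOV r0, #33: r0=33
after MOV r7, #29: r7=29
after MOV r1, #10: r1=10
after MOV r4, #32: r4=32
after MOV r5, #40: r5=40
STR r5, [16] → M[16]=40
after ADD r1, r7, #8: r1=29+8=37
STR r4, [0] → M[0]=32
STR r7, [0] → M[0]=29
after AND r5, r7, r1: r5=29&37=5
halt.

5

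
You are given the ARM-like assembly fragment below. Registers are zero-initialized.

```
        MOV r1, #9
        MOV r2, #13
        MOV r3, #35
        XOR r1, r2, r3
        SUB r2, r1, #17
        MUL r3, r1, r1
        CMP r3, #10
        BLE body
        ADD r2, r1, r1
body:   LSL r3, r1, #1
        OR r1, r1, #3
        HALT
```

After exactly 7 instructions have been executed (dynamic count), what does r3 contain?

after MOV r1, #9: r1=9
after MOV r2, #13: r2=13
after MOV r3, #35: r3=35
after XOR r1, r2, r3: r1=13^35=46
after SUB r2, r1, #17: r2=46-17=29
after MUL r3, r1, r1: r3=46*46=2116
CMP r3, #10  (cmp 2116,10)
After step 7: r3 = 2116.

2116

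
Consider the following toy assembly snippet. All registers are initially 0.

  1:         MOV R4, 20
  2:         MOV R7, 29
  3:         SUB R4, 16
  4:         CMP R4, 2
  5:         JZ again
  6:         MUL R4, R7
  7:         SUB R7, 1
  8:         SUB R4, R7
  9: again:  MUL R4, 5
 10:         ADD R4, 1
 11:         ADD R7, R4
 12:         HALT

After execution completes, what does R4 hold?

MOV R4, 20 → R4=20
MOV R7, 29 → R7=29
SUB R4, 16 → R4=20-16=4
CMP R4, 2  (cmp 4,2)
JZ again: not taken
MUL R4, R7 → R4=4*29=116
SUB R7, 1 → R7=29-1=28
SUB R4, R7 → R4=116-28=88
MUL R4, 5 → R4=88*5=440
ADD R4, 1 → R4=440+1=441
ADD R7, R4 → R7=28+441=469
halt.

441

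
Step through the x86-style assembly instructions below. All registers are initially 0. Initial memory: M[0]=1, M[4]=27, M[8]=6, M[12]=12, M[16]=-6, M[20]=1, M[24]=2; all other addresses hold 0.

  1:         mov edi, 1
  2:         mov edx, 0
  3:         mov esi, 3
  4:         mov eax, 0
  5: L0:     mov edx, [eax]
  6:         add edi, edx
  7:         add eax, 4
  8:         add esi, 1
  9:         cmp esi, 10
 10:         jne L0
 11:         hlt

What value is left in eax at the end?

28

edi=1
edx=0
esi=3
eax=0
edx=M[0]=1
edi=1+1=2
eax=0+4=4
esi=3+1=4
cmp esi, 10  (cmp 4,10)
jne L0: taken
edx=M[4]=27
edi=2+27=29
eax=4+4=8
esi=4+1=5
cmp esi, 10  (cmp 5,10)
jne L0: taken
edx=M[8]=6
edi=29+6=35
eax=8+4=12
esi=5+1=6
cmp esi, 10  (cmp 6,10)
jne L0: taken
edx=M[12]=12
edi=35+12=47
eax=12+4=16
esi=6+1=7
cmp esi, 10  (cmp 7,10)
jne L0: taken
edx=M[16]=-6
edi=47+(-6)=41
eax=16+4=20
esi=7+1=8
cmp esi, 10  (cmp 8,10)
jne L0: taken
edx=M[20]=1
edi=41+1=42
eax=20+4=24
esi=8+1=9
cmp esi, 10  (cmp 9,10)
jne L0: taken
edx=M[24]=2
edi=42+2=44
eax=24+4=28
esi=9+1=10
cmp esi, 10  (cmp 10,10)
jne L0: not taken
halt.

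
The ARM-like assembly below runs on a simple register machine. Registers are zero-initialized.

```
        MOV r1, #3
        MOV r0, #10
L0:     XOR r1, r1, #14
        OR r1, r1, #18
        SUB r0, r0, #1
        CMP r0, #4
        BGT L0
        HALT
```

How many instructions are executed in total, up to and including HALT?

MOV r1, #3 → r1=3
MOV r0, #10 → r0=10
XOR r1, r1, #14 → r1=3^14=13
OR r1, r1, #18 → r1=13|18=31
SUB r0, r0, #1 → r0=10-1=9
CMP r0, #4  (cmp 9,4)
BGT L0: taken
XOR r1, r1, #14 → r1=31^14=17
OR r1, r1, #18 → r1=17|18=19
SUB r0, r0, #1 → r0=9-1=8
CMP r0, #4  (cmp 8,4)
BGT L0: taken
XOR r1, r1, #14 → r1=19^14=29
OR r1, r1, #18 → r1=29|18=31
SUB r0, r0, #1 → r0=8-1=7
CMP r0, #4  (cmp 7,4)
BGT L0: taken
XOR r1, r1, #14 → r1=31^14=17
OR r1, r1, #18 → r1=17|18=19
SUB r0, r0, #1 → r0=7-1=6
CMP r0, #4  (cmp 6,4)
BGT L0: taken
XOR r1, r1, #14 → r1=19^14=29
OR r1, r1, #18 → r1=29|18=31
SUB r0, r0, #1 → r0=6-1=5
CMP r0, #4  (cmp 5,4)
BGT L0: taken
XOR r1, r1, #14 → r1=31^14=17
OR r1, r1, #18 → r1=17|18=19
SUB r0, r0, #1 → r0=5-1=4
CMP r0, #4  (cmp 4,4)
BGT L0: not taken
halt.
Total executed instructions: 33.

33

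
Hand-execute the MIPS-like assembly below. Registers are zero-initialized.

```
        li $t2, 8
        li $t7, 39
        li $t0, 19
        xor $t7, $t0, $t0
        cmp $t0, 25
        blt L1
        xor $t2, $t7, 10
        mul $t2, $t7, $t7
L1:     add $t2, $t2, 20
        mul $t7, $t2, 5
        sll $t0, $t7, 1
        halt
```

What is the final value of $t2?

28

$t2=8
$t7=39
$t0=19
$t7=19^19=0
cmp $t0, 25  (cmp 19,25)
blt L1: taken
$t2=8+20=28
$t7=28*5=140
$t0=140<<1=280
halt.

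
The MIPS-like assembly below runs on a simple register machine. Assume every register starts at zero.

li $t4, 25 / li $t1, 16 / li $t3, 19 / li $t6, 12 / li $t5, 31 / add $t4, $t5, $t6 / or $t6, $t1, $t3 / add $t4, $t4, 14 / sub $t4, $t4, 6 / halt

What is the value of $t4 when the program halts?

li $t4, 25 → $t4=25
li $t1, 16 → $t1=16
li $t3, 19 → $t3=19
li $t6, 12 → $t6=12
li $t5, 31 → $t5=31
add $t4, $t5, $t6 → $t4=31+12=43
or $t6, $t1, $t3 → $t6=16|19=19
add $t4, $t4, 14 → $t4=43+14=57
sub $t4, $t4, 6 → $t4=57-6=51
halt.

51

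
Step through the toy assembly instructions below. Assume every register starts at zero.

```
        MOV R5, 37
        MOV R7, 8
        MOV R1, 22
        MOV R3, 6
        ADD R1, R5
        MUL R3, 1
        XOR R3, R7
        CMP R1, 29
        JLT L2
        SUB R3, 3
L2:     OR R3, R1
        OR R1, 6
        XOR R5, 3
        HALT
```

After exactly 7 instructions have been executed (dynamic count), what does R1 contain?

59

MOV R5, 37 → R5=37
MOV R7, 8 → R7=8
MOV R1, 22 → R1=22
MOV R3, 6 → R3=6
ADD R1, R5 → R1=22+37=59
MUL R3, 1 → R3=6*1=6
XOR R3, R7 → R3=6^8=14
After step 7: R1 = 59.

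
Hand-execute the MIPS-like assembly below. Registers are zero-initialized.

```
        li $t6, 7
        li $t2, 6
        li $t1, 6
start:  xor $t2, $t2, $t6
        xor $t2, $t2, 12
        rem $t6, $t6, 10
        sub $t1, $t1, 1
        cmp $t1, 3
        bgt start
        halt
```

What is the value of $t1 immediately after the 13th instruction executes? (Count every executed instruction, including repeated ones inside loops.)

$t6=7
$t2=6
$t1=6
$t2=6^7=1
$t2=1^12=13
$t6=7%10=7
$t1=6-1=5
cmp $t1, 3  (cmp 5,3)
bgt start: taken
$t2=13^7=10
$t2=10^12=6
$t6=7%10=7
$t1=5-1=4
After step 13: $t1 = 4.

4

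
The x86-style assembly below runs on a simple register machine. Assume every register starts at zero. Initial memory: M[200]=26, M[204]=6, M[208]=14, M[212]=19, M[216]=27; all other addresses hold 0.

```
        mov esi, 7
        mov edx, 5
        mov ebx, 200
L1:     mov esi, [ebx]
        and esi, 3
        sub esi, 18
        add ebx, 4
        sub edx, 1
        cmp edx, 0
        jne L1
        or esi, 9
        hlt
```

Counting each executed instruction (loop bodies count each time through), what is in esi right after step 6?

after mov esi, 7: esi=7
after mov edx, 5: edx=5
after mov ebx, 200: ebx=200
after mov esi, [ebx]: esi=M[200]=26
after and esi, 3: esi=26&3=2
after sub esi, 18: esi=2-18=-16
After step 6: esi = -16.

-16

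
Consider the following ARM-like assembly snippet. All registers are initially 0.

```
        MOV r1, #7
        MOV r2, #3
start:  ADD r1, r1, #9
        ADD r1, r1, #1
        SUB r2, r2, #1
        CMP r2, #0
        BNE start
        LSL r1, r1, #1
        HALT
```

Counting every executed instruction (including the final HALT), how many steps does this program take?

19

after MOV r1, #7: r1=7
after MOV r2, #3: r2=3
after ADD r1, r1, #9: r1=7+9=16
after ADD r1, r1, #1: r1=16+1=17
after SUB r2, r2, #1: r2=3-1=2
CMP r2, #0  (cmp 2,0)
BNE start: taken
after ADD r1, r1, #9: r1=17+9=26
after ADD r1, r1, #1: r1=26+1=27
after SUB r2, r2, #1: r2=2-1=1
CMP r2, #0  (cmp 1,0)
BNE start: taken
after ADD r1, r1, #9: r1=27+9=36
after ADD r1, r1, #1: r1=36+1=37
after SUB r2, r2, #1: r2=1-1=0
CMP r2, #0  (cmp 0,0)
BNE start: not taken
after LSL r1, r1, #1: r1=37<<1=74
halt.
Total executed instructions: 19.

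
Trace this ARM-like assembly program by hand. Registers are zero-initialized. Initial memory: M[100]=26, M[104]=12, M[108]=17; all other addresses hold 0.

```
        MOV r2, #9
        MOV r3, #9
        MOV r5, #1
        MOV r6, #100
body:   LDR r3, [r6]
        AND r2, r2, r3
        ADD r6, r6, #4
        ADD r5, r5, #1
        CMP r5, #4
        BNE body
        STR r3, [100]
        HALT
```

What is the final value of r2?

0

after MOV r2, #9: r2=9
after MOV r3, #9: r3=9
after MOV r5, #1: r5=1
after MOV r6, #100: r6=100
after LDR r3, [r6]: r3=M[100]=26
after AND r2, r2, r3: r2=9&26=8
after ADD r6, r6, #4: r6=100+4=104
after ADD r5, r5, #1: r5=1+1=2
CMP r5, #4  (cmp 2,4)
BNE body: taken
after LDR r3, [r6]: r3=M[104]=12
after AND r2, r2, r3: r2=8&12=8
after ADD r6, r6, #4: r6=104+4=108
after ADD r5, r5, #1: r5=2+1=3
CMP r5, #4  (cmp 3,4)
BNE body: taken
after LDR r3, [r6]: r3=M[108]=17
after AND r2, r2, r3: r2=8&17=0
after ADD r6, r6, #4: r6=108+4=112
after ADD r5, r5, #1: r5=3+1=4
CMP r5, #4  (cmp 4,4)
BNE body: not taken
STR r3, [100] → M[100]=17
halt.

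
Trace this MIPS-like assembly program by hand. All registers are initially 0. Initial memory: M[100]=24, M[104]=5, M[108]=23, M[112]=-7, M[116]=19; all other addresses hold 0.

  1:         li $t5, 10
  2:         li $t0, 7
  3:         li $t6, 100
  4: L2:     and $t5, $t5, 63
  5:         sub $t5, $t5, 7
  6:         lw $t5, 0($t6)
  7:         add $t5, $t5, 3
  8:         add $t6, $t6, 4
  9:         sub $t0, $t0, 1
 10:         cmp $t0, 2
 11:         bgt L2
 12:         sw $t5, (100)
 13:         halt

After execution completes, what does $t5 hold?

22

$t5=10
$t0=7
$t6=100
$t5=10&63=10
$t5=10-7=3
$t5=M[100]=24
$t5=24+3=27
$t6=100+4=104
$t0=7-1=6
cmp $t0, 2  (cmp 6,2)
bgt L2: taken
$t5=27&63=27
$t5=27-7=20
$t5=M[104]=5
$t5=5+3=8
$t6=104+4=108
$t0=6-1=5
cmp $t0, 2  (cmp 5,2)
bgt L2: taken
$t5=8&63=8
$t5=8-7=1
$t5=M[108]=23
$t5=23+3=26
$t6=108+4=112
$t0=5-1=4
cmp $t0, 2  (cmp 4,2)
bgt L2: taken
$t5=26&63=26
$t5=26-7=19
$t5=M[112]=-7
$t5=(-7)+3=-4
$t6=112+4=116
$t0=4-1=3
cmp $t0, 2  (cmp 3,2)
bgt L2: taken
$t5=(-4)&63=60
$t5=60-7=53
$t5=M[116]=19
$t5=19+3=22
$t6=116+4=120
$t0=3-1=2
cmp $t0, 2  (cmp 2,2)
bgt L2: not taken
sw $t5, (100) → M[100]=22
halt.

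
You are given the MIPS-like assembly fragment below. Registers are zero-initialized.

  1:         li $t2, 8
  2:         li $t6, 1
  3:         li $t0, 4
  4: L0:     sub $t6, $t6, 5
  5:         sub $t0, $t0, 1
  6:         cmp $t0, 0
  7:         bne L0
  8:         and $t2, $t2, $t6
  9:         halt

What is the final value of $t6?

-19

li $t2, 8 → $t2=8
li $t6, 1 → $t6=1
li $t0, 4 → $t0=4
sub $t6, $t6, 5 → $t6=1-5=-4
sub $t0, $t0, 1 → $t0=4-1=3
cmp $t0, 0  (cmp 3,0)
bne L0: taken
sub $t6, $t6, 5 → $t6=(-4)-5=-9
sub $t0, $t0, 1 → $t0=3-1=2
cmp $t0, 0  (cmp 2,0)
bne L0: taken
sub $t6, $t6, 5 → $t6=(-9)-5=-14
sub $t0, $t0, 1 → $t0=2-1=1
cmp $t0, 0  (cmp 1,0)
bne L0: taken
sub $t6, $t6, 5 → $t6=(-14)-5=-19
sub $t0, $t0, 1 → $t0=1-1=0
cmp $t0, 0  (cmp 0,0)
bne L0: not taken
and $t2, $t2, $t6 → $t2=8&(-19)=8
halt.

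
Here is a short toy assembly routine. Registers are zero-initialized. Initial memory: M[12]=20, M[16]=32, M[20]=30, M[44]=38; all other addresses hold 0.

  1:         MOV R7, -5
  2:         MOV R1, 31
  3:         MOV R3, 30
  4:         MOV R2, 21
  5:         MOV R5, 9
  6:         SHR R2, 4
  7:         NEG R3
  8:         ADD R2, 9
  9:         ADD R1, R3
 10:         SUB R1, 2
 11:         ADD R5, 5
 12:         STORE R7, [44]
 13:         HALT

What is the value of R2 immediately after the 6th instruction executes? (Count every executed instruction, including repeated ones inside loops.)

1

R7=-5
R1=31
R3=30
R2=21
R5=9
R2=21>>4=1
After step 6: R2 = 1.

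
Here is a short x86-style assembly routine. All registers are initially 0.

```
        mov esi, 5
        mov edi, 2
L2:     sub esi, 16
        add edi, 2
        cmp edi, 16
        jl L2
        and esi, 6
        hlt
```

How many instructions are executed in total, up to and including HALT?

32

esi=5
edi=2
esi=5-16=-11
edi=2+2=4
cmp edi, 16  (cmp 4,16)
jl L2: taken
esi=(-11)-16=-27
edi=4+2=6
cmp edi, 16  (cmp 6,16)
jl L2: taken
esi=(-27)-16=-43
edi=6+2=8
cmp edi, 16  (cmp 8,16)
jl L2: taken
esi=(-43)-16=-59
edi=8+2=10
cmp edi, 16  (cmp 10,16)
jl L2: taken
esi=(-59)-16=-75
edi=10+2=12
cmp edi, 16  (cmp 12,16)
jl L2: taken
esi=(-75)-16=-91
edi=12+2=14
cmp edi, 16  (cmp 14,16)
jl L2: taken
esi=(-91)-16=-107
edi=14+2=16
cmp edi, 16  (cmp 16,16)
jl L2: not taken
esi=(-107)&6=4
halt.
Total executed instructions: 32.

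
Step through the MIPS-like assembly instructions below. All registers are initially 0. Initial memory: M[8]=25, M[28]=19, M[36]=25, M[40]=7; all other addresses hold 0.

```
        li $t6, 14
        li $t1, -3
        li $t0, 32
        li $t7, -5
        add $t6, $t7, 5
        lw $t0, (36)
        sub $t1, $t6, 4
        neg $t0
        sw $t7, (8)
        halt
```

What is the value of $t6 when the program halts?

after li $t6, 14: $t6=14
after li $t1, -3: $t1=-3
after li $t0, 32: $t0=32
after li $t7, -5: $t7=-5
after add $t6, $t7, 5: $t6=(-5)+5=0
after lw $t0, (36): $t0=M[36]=25
after sub $t1, $t6, 4: $t1=0-4=-4
after neg $t0: $t0=-(25)=-25
sw $t7, (8) → M[8]=-5
halt.

0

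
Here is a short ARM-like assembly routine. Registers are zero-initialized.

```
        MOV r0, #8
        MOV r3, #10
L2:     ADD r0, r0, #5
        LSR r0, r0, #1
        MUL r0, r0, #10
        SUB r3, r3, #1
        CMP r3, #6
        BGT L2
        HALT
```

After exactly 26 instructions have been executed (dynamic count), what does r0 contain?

8120

after MOV r0, #8: r0=8
after MOV r3, #10: r3=10
after ADD r0, r0, #5: r0=8+5=13
after LSR r0, r0, #1: r0=13>>1=6
after MUL r0, r0, #10: r0=6*10=60
after SUB r3, r3, #1: r3=10-1=9
CMP r3, #6  (cmp 9,6)
BGT L2: taken
after ADD r0, r0, #5: r0=60+5=65
after LSR r0, r0, #1: r0=65>>1=32
after MUL r0, r0, #10: r0=32*10=320
after SUB r3, r3, #1: r3=9-1=8
CMP r3, #6  (cmp 8,6)
BGT L2: taken
after ADD r0, r0, #5: r0=320+5=325
after LSR r0, r0, #1: r0=325>>1=162
after MUL r0, r0, #10: r0=162*10=1620
after SUB r3, r3, #1: r3=8-1=7
CMP r3, #6  (cmp 7,6)
BGT L2: taken
after ADD r0, r0, #5: r0=1620+5=1625
after LSR r0, r0, #1: r0=1625>>1=812
after MUL r0, r0, #10: r0=812*10=8120
after SUB r3, r3, #1: r3=7-1=6
CMP r3, #6  (cmp 6,6)
BGT L2: not taken
After step 26: r0 = 8120.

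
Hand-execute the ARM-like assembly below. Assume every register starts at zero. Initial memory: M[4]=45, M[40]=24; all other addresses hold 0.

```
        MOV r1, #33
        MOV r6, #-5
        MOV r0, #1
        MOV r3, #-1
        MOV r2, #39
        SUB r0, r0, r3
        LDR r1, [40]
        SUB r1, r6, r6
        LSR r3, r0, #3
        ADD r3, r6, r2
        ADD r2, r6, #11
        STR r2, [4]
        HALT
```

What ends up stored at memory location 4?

after MOV r1, #33: r1=33
after MOV r6, #-5: r6=-5
after MOV r0, #1: r0=1
after MOV r3, #-1: r3=-1
after MOV r2, #39: r2=39
after SUB r0, r0, r3: r0=1-(-1)=2
after LDR r1, [40]: r1=M[40]=24
after SUB r1, r6, r6: r1=(-5)-(-5)=0
after LSR r3, r0, #3: r3=2>>3=0
after ADD r3, r6, r2: r3=(-5)+39=34
after ADD r2, r6, #11: r2=(-5)+11=6
STR r2, [4] → M[4]=6
halt.

6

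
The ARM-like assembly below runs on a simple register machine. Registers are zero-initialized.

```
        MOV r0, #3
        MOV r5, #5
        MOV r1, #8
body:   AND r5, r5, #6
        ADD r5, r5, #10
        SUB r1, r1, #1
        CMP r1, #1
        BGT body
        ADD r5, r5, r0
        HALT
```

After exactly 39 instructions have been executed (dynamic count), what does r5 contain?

after MOV r0, #3: r0=3
after MOV r5, #5: r5=5
after MOV r1, #8: r1=8
after AND r5, r5, #6: r5=5&6=4
after ADD r5, r5, #10: r5=4+10=14
after SUB r1, r1, #1: r1=8-1=7
CMP r1, #1  (cmp 7,1)
BGT body: taken
after AND r5, r5, #6: r5=14&6=6
after ADD r5, r5, #10: r5=6+10=16
after SUB r1, r1, #1: r1=7-1=6
CMP r1, #1  (cmp 6,1)
BGT body: taken
after AND r5, r5, #6: r5=16&6=0
after ADD r5, r5, #10: r5=0+10=10
after SUB r1, r1, #1: r1=6-1=5
CMP r1, #1  (cmp 5,1)
BGT body: taken
after AND r5, r5, #6: r5=10&6=2
after ADD r5, r5, #10: r5=2+10=12
after SUB r1, r1, #1: r1=5-1=4
CMP r1, #1  (cmp 4,1)
BGT body: taken
after AND r5, r5, #6: r5=12&6=4
after ADD r5, r5, #10: r5=4+10=14
after SUB r1, r1, #1: r1=4-1=3
CMP r1, #1  (cmp 3,1)
BGT body: taken
after AND r5, r5, #6: r5=14&6=6
after ADD r5, r5, #10: r5=6+10=16
after SUB r1, r1, #1: r1=3-1=2
CMP r1, #1  (cmp 2,1)
BGT body: taken
after AND r5, r5, #6: r5=16&6=0
after ADD r5, r5, #10: r5=0+10=10
after SUB r1, r1, #1: r1=2-1=1
CMP r1, #1  (cmp 1,1)
BGT body: not taken
after ADD r5, r5, r0: r5=10+3=13
After step 39: r5 = 13.

13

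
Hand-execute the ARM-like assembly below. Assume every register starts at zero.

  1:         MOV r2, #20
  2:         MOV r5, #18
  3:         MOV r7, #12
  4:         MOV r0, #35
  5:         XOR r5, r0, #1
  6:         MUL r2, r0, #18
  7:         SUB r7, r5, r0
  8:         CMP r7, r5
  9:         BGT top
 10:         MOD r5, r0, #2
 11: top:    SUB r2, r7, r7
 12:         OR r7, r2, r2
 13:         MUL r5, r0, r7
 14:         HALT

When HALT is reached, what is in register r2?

after MOV r2, #20: r2=20
after MOV r5, #18: r5=18
after MOV r7, #12: r7=12
after MOV r0, #35: r0=35
after XOR r5, r0, #1: r5=35^1=34
after MUL r2, r0, #18: r2=35*18=630
after SUB r7, r5, r0: r7=34-35=-1
CMP r7, r5  (cmp -1,34)
BGT top: not taken
after MOD r5, r0, #2: r5=35%2=1
after SUB r2, r7, r7: r2=(-1)-(-1)=0
after OR r7, r2, r2: r7=0|0=0
after MUL r5, r0, r7: r5=35*0=0
halt.

0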